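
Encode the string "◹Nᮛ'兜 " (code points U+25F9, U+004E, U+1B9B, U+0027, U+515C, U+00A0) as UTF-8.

E2 97 B9 4E E1 AE 9B 27 E5 85 9C C2 A0

U+25F9: 3-byte form → E2 97 B9.
U+004E: 1-byte form → 4E.
U+1B9B: 3-byte form → E1 AE 9B.
U+0027: 1-byte form → 27.
U+515C: 3-byte form → E5 85 9C.
U+00A0: 2-byte form → C2 A0.
Concatenated (13 bytes): E2 97 B9 4E E1 AE 9B 27 E5 85 9C C2 A0.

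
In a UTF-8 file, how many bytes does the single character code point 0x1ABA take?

3

U+1ABA = 0x1ABA. UTF-8 uses 1 byte below 0x80, 2 below 0x800, 3 below 0x10000, 4 up to 0x10FFFF. 0x1ABA is in U+0800–U+FFFF → 3 bytes.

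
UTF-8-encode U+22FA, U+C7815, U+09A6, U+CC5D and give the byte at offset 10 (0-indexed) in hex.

0xEC

U+22FA → 3-byte form E2 8B BA at offsets 0–2.
U+C7815 → 4-byte form F3 87 A0 95 at offsets 3–6.
U+09A6 → 3-byte form E0 A6 A6 at offsets 7–9.
U+CC5D → 3-byte form EC B1 9D at offsets 10–12.
Offset 10 falls in char 4's range; it's byte 1 of EC B1 9D = 0xEC.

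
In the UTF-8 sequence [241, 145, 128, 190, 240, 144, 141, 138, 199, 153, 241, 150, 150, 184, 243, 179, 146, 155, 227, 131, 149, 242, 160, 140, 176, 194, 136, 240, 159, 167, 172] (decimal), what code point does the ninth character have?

U+1F9EC

Offset 0: leading byte 0xF1 = 11110001 → 4-byte char #1 = F1 91 80 BE.
Offset 4: leading byte 0xF0 = 11110000 → 4-byte char #2 = F0 90 8D 8A.
Offset 8: leading byte 0xC7 = 11000111 → 2-byte char #3 = C7 99.
Offset 10: leading byte 0xF1 = 11110001 → 4-byte char #4 = F1 96 96 B8.
Offset 14: leading byte 0xF3 = 11110011 → 4-byte char #5 = F3 B3 92 9B.
Offset 18: leading byte 0xE3 = 11100011 → 3-byte char #6 = E3 83 95.
Offset 21: leading byte 0xF2 = 11110010 → 4-byte char #7 = F2 A0 8C B0.
Offset 25: leading byte 0xC2 = 11000010 → 2-byte char #8 = C2 88.
Offset 27: leading byte 0xF0 = 11110000 → 4-byte char #9 = F0 9F A7 AC.
Leading byte 0xF0 = 11110000 matches 11110xxx → 4-byte sequence.
Byte 1: 0xF0 = 11110000, payload 000 (3 bits).
Byte 2: 0x9F = 10011111 (10xxxxxx ✓), payload 011111.
Byte 3: 0xA7 = 10100111 (10xxxxxx ✓), payload 100111.
Byte 4: 0xAC = 10101100 (10xxxxxx ✓), payload 101100.
Concatenate: 000011111100111101100 = 0x1F9EC (21 bits → U+1F9EC).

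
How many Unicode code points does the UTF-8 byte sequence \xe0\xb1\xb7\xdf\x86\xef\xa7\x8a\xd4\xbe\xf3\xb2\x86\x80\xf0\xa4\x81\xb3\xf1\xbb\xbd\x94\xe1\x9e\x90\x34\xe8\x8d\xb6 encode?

Byte at offset 0: 0xE0 = 11100000 → 3-byte char (#1). Advance 3.
Byte at offset 3: 0xDF = 11011111 → 2-byte char (#2). Advance 2.
Byte at offset 5: 0xEF = 11101111 → 3-byte char (#3). Advance 3.
Byte at offset 8: 0xD4 = 11010100 → 2-byte char (#4). Advance 2.
Byte at offset 10: 0xF3 = 11110011 → 4-byte char (#5). Advance 4.
Byte at offset 14: 0xF0 = 11110000 → 4-byte char (#6). Advance 4.
Byte at offset 18: 0xF1 = 11110001 → 4-byte char (#7). Advance 4.
Byte at offset 22: 0xE1 = 11100001 → 3-byte char (#8). Advance 3.
Byte at offset 25: 0x34 = 00110100 → 1-byte char (#9). Advance 1.
Byte at offset 26: 0xE8 = 11101000 → 3-byte char (#10). Advance 3.
Reached end at offset 29 after 10 code points.

10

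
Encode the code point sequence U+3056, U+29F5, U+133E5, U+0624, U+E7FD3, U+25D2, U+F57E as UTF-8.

U+3056: 3-byte form → E3 81 96.
U+29F5: 3-byte form → E2 A7 B5.
U+133E5: 4-byte form → F0 93 8F A5.
U+0624: 2-byte form → D8 A4.
U+E7FD3: 4-byte form → F3 A7 BF 93.
U+25D2: 3-byte form → E2 97 92.
U+F57E: 3-byte form → EF 95 BE.
Concatenated (22 bytes): E3 81 96 E2 A7 B5 F0 93 8F A5 D8 A4 F3 A7 BF 93 E2 97 92 EF 95 BE.

E3 81 96 E2 A7 B5 F0 93 8F A5 D8 A4 F3 A7 BF 93 E2 97 92 EF 95 BE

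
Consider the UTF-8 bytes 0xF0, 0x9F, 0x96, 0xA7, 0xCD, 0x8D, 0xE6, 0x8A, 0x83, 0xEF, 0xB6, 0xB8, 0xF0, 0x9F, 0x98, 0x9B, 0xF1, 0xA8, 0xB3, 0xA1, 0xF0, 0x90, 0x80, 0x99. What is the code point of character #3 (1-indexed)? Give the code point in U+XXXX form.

Offset 0: leading byte 0xF0 = 11110000 → 4-byte char #1 = F0 9F 96 A7.
Offset 4: leading byte 0xCD = 11001101 → 2-byte char #2 = CD 8D.
Offset 6: leading byte 0xE6 = 11100110 → 3-byte char #3 = E6 8A 83.
Leading byte 0xE6 = 11100110 matches 1110xxxx → 3-byte sequence.
Byte 1: 0xE6 = 11100110, payload 0110 (4 bits).
Byte 2: 0x8A = 10001010 (10xxxxxx ✓), payload 001010.
Byte 3: 0x83 = 10000011 (10xxxxxx ✓), payload 000011.
Concatenate: 0110001010000011 = 0x6283 (16 bits → U+6283).

U+6283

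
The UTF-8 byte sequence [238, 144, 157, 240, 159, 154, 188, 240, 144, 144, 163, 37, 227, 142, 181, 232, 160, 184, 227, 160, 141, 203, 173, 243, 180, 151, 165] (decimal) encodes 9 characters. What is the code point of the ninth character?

U+F45E5

Offset 0: leading byte 0xEE = 11101110 → 3-byte char #1 = EE 90 9D.
Offset 3: leading byte 0xF0 = 11110000 → 4-byte char #2 = F0 9F 9A BC.
Offset 7: leading byte 0xF0 = 11110000 → 4-byte char #3 = F0 90 90 A3.
Offset 11: leading byte 0x25 = 00100101 → 1-byte char #4 = 25.
Offset 12: leading byte 0xE3 = 11100011 → 3-byte char #5 = E3 8E B5.
Offset 15: leading byte 0xE8 = 11101000 → 3-byte char #6 = E8 A0 B8.
Offset 18: leading byte 0xE3 = 11100011 → 3-byte char #7 = E3 A0 8D.
Offset 21: leading byte 0xCB = 11001011 → 2-byte char #8 = CB AD.
Offset 23: leading byte 0xF3 = 11110011 → 4-byte char #9 = F3 B4 97 A5.
Leading byte 0xF3 = 11110011 matches 11110xxx → 4-byte sequence.
Byte 1: 0xF3 = 11110011, payload 011 (3 bits).
Byte 2: 0xB4 = 10110100 (10xxxxxx ✓), payload 110100.
Byte 3: 0x97 = 10010111 (10xxxxxx ✓), payload 010111.
Byte 4: 0xA5 = 10100101 (10xxxxxx ✓), payload 100101.
Concatenate: 011110100010111100101 = 0xF45E5 (21 bits → U+F45E5).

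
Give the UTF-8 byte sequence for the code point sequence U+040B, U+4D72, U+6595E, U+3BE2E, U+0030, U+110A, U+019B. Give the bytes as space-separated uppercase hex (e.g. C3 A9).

D0 8B E4 B5 B2 F1 A5 A5 9E F0 BB B8 AE 30 E1 84 8A C6 9B

U+040B: 2-byte form → D0 8B.
U+4D72: 3-byte form → E4 B5 B2.
U+6595E: 4-byte form → F1 A5 A5 9E.
U+3BE2E: 4-byte form → F0 BB B8 AE.
U+0030: 1-byte form → 30.
U+110A: 3-byte form → E1 84 8A.
U+019B: 2-byte form → C6 9B.
Concatenated (19 bytes): D0 8B E4 B5 B2 F1 A5 A5 9E F0 BB B8 AE 30 E1 84 8A C6 9B.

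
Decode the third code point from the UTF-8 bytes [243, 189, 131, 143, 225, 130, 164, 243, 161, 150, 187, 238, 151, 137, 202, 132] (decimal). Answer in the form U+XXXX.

U+E15BB

Offset 0: leading byte 0xF3 = 11110011 → 4-byte char #1 = F3 BD 83 8F.
Offset 4: leading byte 0xE1 = 11100001 → 3-byte char #2 = E1 82 A4.
Offset 7: leading byte 0xF3 = 11110011 → 4-byte char #3 = F3 A1 96 BB.
Leading byte 0xF3 = 11110011 matches 11110xxx → 4-byte sequence.
Byte 1: 0xF3 = 11110011, payload 011 (3 bits).
Byte 2: 0xA1 = 10100001 (10xxxxxx ✓), payload 100001.
Byte 3: 0x96 = 10010110 (10xxxxxx ✓), payload 010110.
Byte 4: 0xBB = 10111011 (10xxxxxx ✓), payload 111011.
Concatenate: 011100001010110111011 = 0xE15BB (21 bits → U+E15BB).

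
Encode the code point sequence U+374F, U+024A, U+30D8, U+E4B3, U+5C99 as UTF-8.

E3 9D 8F C9 8A E3 83 98 EE 92 B3 E5 B2 99

U+374F: 3-byte form → E3 9D 8F.
U+024A: 2-byte form → C9 8A.
U+30D8: 3-byte form → E3 83 98.
U+E4B3: 3-byte form → EE 92 B3.
U+5C99: 3-byte form → E5 B2 99.
Concatenated (14 bytes): E3 9D 8F C9 8A E3 83 98 EE 92 B3 E5 B2 99.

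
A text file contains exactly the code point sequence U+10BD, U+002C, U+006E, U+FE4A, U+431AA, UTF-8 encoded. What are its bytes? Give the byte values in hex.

U+10BD: 3-byte form → E1 82 BD.
U+002C: 1-byte form → 2C.
U+006E: 1-byte form → 6E.
U+FE4A: 3-byte form → EF B9 8A.
U+431AA: 4-byte form → F1 83 86 AA.
Concatenated (12 bytes): E1 82 BD 2C 6E EF B9 8A F1 83 86 AA.

E1 82 BD 2C 6E EF B9 8A F1 83 86 AA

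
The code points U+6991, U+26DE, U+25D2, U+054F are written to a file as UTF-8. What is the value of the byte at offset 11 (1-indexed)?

0x8F

1-indexed offset 11 is 0-indexed offset 10.
U+6991 → 3-byte form E6 A6 91 at offsets 0–2.
U+26DE → 3-byte form E2 9B 9E at offsets 3–5.
U+25D2 → 3-byte form E2 97 92 at offsets 6–8.
U+054F → 2-byte form D5 8F at offsets 9–10.
Offset 10 falls in char 4's range; it's byte 2 of D5 8F = 0x8F.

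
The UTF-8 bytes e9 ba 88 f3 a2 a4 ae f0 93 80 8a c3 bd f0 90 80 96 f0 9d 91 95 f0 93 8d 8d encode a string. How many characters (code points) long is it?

Byte at offset 0: 0xE9 = 11101001 → 3-byte char (#1). Advance 3.
Byte at offset 3: 0xF3 = 11110011 → 4-byte char (#2). Advance 4.
Byte at offset 7: 0xF0 = 11110000 → 4-byte char (#3). Advance 4.
Byte at offset 11: 0xC3 = 11000011 → 2-byte char (#4). Advance 2.
Byte at offset 13: 0xF0 = 11110000 → 4-byte char (#5). Advance 4.
Byte at offset 17: 0xF0 = 11110000 → 4-byte char (#6). Advance 4.
Byte at offset 21: 0xF0 = 11110000 → 4-byte char (#7). Advance 4.
Reached end at offset 25 after 7 code points.

7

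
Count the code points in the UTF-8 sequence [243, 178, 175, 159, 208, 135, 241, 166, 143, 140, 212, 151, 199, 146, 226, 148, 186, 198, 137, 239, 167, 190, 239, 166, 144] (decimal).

Byte at offset 0: 0xF3 = 11110011 → 4-byte char (#1). Advance 4.
Byte at offset 4: 0xD0 = 11010000 → 2-byte char (#2). Advance 2.
Byte at offset 6: 0xF1 = 11110001 → 4-byte char (#3). Advance 4.
Byte at offset 10: 0xD4 = 11010100 → 2-byte char (#4). Advance 2.
Byte at offset 12: 0xC7 = 11000111 → 2-byte char (#5). Advance 2.
Byte at offset 14: 0xE2 = 11100010 → 3-byte char (#6). Advance 3.
Byte at offset 17: 0xC6 = 11000110 → 2-byte char (#7). Advance 2.
Byte at offset 19: 0xEF = 11101111 → 3-byte char (#8). Advance 3.
Byte at offset 22: 0xEF = 11101111 → 3-byte char (#9). Advance 3.
Reached end at offset 25 after 9 code points.

9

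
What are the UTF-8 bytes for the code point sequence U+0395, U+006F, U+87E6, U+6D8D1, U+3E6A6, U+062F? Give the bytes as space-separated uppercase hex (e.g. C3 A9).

CE 95 6F E8 9F A6 F1 AD A3 91 F0 BE 9A A6 D8 AF

U+0395: 2-byte form → CE 95.
U+006F: 1-byte form → 6F.
U+87E6: 3-byte form → E8 9F A6.
U+6D8D1: 4-byte form → F1 AD A3 91.
U+3E6A6: 4-byte form → F0 BE 9A A6.
U+062F: 2-byte form → D8 AF.
Concatenated (16 bytes): CE 95 6F E8 9F A6 F1 AD A3 91 F0 BE 9A A6 D8 AF.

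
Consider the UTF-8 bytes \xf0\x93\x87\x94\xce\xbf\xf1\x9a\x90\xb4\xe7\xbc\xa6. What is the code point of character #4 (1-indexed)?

Offset 0: leading byte 0xF0 = 11110000 → 4-byte char #1 = F0 93 87 94.
Offset 4: leading byte 0xCE = 11001110 → 2-byte char #2 = CE BF.
Offset 6: leading byte 0xF1 = 11110001 → 4-byte char #3 = F1 9A 90 B4.
Offset 10: leading byte 0xE7 = 11100111 → 3-byte char #4 = E7 BC A6.
Leading byte 0xE7 = 11100111 matches 1110xxxx → 3-byte sequence.
Byte 1: 0xE7 = 11100111, payload 0111 (4 bits).
Byte 2: 0xBC = 10111100 (10xxxxxx ✓), payload 111100.
Byte 3: 0xA6 = 10100110 (10xxxxxx ✓), payload 100110.
Concatenate: 0111111100100110 = 0x7F26 (16 bits → U+7F26).

U+7F26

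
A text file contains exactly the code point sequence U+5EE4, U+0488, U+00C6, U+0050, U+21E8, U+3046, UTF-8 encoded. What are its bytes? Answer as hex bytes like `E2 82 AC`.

E5 BB A4 D2 88 C3 86 50 E2 87 A8 E3 81 86

U+5EE4: 3-byte form → E5 BB A4.
U+0488: 2-byte form → D2 88.
U+00C6: 2-byte form → C3 86.
U+0050: 1-byte form → 50.
U+21E8: 3-byte form → E2 87 A8.
U+3046: 3-byte form → E3 81 86.
Concatenated (14 bytes): E5 BB A4 D2 88 C3 86 50 E2 87 A8 E3 81 86.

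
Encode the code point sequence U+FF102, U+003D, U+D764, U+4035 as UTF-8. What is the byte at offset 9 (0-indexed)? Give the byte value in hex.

0x80

U+FF102 → 4-byte form F3 BF 84 82 at offsets 0–3.
U+003D → 1-byte form 3D at offsets 4–4.
U+D764 → 3-byte form ED 9D A4 at offsets 5–7.
U+4035 → 3-byte form E4 80 B5 at offsets 8–10.
Offset 9 falls in char 4's range; it's byte 2 of E4 80 B5 = 0x80.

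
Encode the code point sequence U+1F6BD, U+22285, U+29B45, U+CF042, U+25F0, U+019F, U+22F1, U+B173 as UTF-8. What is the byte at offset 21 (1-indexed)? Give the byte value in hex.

0x9F

1-indexed offset 21 is 0-indexed offset 20.
U+1F6BD → 4-byte form F0 9F 9A BD at offsets 0–3.
U+22285 → 4-byte form F0 A2 8A 85 at offsets 4–7.
U+29B45 → 4-byte form F0 A9 AD 85 at offsets 8–11.
U+CF042 → 4-byte form F3 8F 81 82 at offsets 12–15.
U+25F0 → 3-byte form E2 97 B0 at offsets 16–18.
U+019F → 2-byte form C6 9F at offsets 19–20.
Offset 20 falls in char 6's range; it's byte 2 of C6 9F = 0x9F.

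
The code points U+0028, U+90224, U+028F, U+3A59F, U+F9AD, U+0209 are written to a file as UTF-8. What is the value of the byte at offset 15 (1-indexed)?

1-indexed offset 15 is 0-indexed offset 14.
U+0028 → 1-byte form 28 at offsets 0–0.
U+90224 → 4-byte form F2 90 88 A4 at offsets 1–4.
U+028F → 2-byte form CA 8F at offsets 5–6.
U+3A59F → 4-byte form F0 BA 96 9F at offsets 7–10.
U+F9AD → 3-byte form EF A6 AD at offsets 11–13.
U+0209 → 2-byte form C8 89 at offsets 14–15.
Offset 14 falls in char 6's range; it's byte 1 of C8 89 = 0xC8.

0xC8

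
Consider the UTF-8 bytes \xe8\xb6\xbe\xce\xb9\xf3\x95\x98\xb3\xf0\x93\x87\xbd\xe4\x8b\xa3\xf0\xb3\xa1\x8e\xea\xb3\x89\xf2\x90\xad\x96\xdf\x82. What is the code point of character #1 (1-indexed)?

Offset 0: leading byte 0xE8 = 11101000 → 3-byte char #1 = E8 B6 BE.
Leading byte 0xE8 = 11101000 matches 1110xxxx → 3-byte sequence.
Byte 1: 0xE8 = 11101000, payload 1000 (4 bits).
Byte 2: 0xB6 = 10110110 (10xxxxxx ✓), payload 110110.
Byte 3: 0xBE = 10111110 (10xxxxxx ✓), payload 111110.
Concatenate: 1000110110111110 = 0x8DBE (16 bits → U+8DBE).

U+8DBE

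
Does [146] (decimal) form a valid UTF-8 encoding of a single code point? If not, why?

Byte 0x92 = 10010010 has the form 10xxxxxx — a continuation byte — but there is no preceding leading byte.

invalid (continuation byte with no leading byte)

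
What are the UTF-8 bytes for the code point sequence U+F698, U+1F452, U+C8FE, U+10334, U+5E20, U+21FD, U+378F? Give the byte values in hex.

U+F698: 3-byte form → EF 9A 98.
U+1F452: 4-byte form → F0 9F 91 92.
U+C8FE: 3-byte form → EC A3 BE.
U+10334: 4-byte form → F0 90 8C B4.
U+5E20: 3-byte form → E5 B8 A0.
U+21FD: 3-byte form → E2 87 BD.
U+378F: 3-byte form → E3 9E 8F.
Concatenated (23 bytes): EF 9A 98 F0 9F 91 92 EC A3 BE F0 90 8C B4 E5 B8 A0 E2 87 BD E3 9E 8F.

EF 9A 98 F0 9F 91 92 EC A3 BE F0 90 8C B4 E5 B8 A0 E2 87 BD E3 9E 8F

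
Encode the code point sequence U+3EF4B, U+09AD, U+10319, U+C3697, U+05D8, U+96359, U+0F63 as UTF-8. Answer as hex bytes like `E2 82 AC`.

F0 BE BD 8B E0 A6 AD F0 90 8C 99 F3 83 9A 97 D7 98 F2 96 8D 99 E0 BD A3

U+3EF4B: 4-byte form → F0 BE BD 8B.
U+09AD: 3-byte form → E0 A6 AD.
U+10319: 4-byte form → F0 90 8C 99.
U+C3697: 4-byte form → F3 83 9A 97.
U+05D8: 2-byte form → D7 98.
U+96359: 4-byte form → F2 96 8D 99.
U+0F63: 3-byte form → E0 BD A3.
Concatenated (24 bytes): F0 BE BD 8B E0 A6 AD F0 90 8C 99 F3 83 9A 97 D7 98 F2 96 8D 99 E0 BD A3.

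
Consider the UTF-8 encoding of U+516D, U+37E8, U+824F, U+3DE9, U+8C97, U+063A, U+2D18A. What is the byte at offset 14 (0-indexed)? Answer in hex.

0x97

U+516D → 3-byte form E5 85 AD at offsets 0–2.
U+37E8 → 3-byte form E3 9F A8 at offsets 3–5.
U+824F → 3-byte form E8 89 8F at offsets 6–8.
U+3DE9 → 3-byte form E3 B7 A9 at offsets 9–11.
U+8C97 → 3-byte form E8 B2 97 at offsets 12–14.
Offset 14 falls in char 5's range; it's byte 3 of E8 B2 97 = 0x97.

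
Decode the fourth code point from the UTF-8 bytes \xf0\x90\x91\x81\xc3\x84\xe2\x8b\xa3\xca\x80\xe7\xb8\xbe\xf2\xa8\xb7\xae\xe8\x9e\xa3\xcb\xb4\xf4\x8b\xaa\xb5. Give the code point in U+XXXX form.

U+0280

Offset 0: leading byte 0xF0 = 11110000 → 4-byte char #1 = F0 90 91 81.
Offset 4: leading byte 0xC3 = 11000011 → 2-byte char #2 = C3 84.
Offset 6: leading byte 0xE2 = 11100010 → 3-byte char #3 = E2 8B A3.
Offset 9: leading byte 0xCA = 11001010 → 2-byte char #4 = CA 80.
Leading byte 0xCA = 11001010 matches 110xxxxx → 2-byte sequence.
Byte 1: 0xCA = 11001010, payload 01010 (5 bits).
Byte 2: 0x80 = 10000000 (10xxxxxx ✓), payload 000000.
Concatenate: 01010000000 = 0x280 (11 bits → U+0280).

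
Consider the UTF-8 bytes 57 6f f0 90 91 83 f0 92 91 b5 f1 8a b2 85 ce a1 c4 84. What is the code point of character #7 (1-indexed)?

Offset 0: leading byte 0x57 = 01010111 → 1-byte char #1 = 57.
Offset 1: leading byte 0x6F = 01101111 → 1-byte char #2 = 6F.
Offset 2: leading byte 0xF0 = 11110000 → 4-byte char #3 = F0 90 91 83.
Offset 6: leading byte 0xF0 = 11110000 → 4-byte char #4 = F0 92 91 B5.
Offset 10: leading byte 0xF1 = 11110001 → 4-byte char #5 = F1 8A B2 85.
Offset 14: leading byte 0xCE = 11001110 → 2-byte char #6 = CE A1.
Offset 16: leading byte 0xC4 = 11000100 → 2-byte char #7 = C4 84.
Leading byte 0xC4 = 11000100 matches 110xxxxx → 2-byte sequence.
Byte 1: 0xC4 = 11000100, payload 00100 (5 bits).
Byte 2: 0x84 = 10000100 (10xxxxxx ✓), payload 000100.
Concatenate: 00100000100 = 0x104 (11 bits → U+0104).

U+0104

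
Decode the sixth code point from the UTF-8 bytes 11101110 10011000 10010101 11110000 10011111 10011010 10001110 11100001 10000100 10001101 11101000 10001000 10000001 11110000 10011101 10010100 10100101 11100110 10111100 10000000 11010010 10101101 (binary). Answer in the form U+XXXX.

Offset 0: leading byte 0xEE = 11101110 → 3-byte char #1 = EE 98 95.
Offset 3: leading byte 0xF0 = 11110000 → 4-byte char #2 = F0 9F 9A 8E.
Offset 7: leading byte 0xE1 = 11100001 → 3-byte char #3 = E1 84 8D.
Offset 10: leading byte 0xE8 = 11101000 → 3-byte char #4 = E8 88 81.
Offset 13: leading byte 0xF0 = 11110000 → 4-byte char #5 = F0 9D 94 A5.
Offset 17: leading byte 0xE6 = 11100110 → 3-byte char #6 = E6 BC 80.
Leading byte 0xE6 = 11100110 matches 1110xxxx → 3-byte sequence.
Byte 1: 0xE6 = 11100110, payload 0110 (4 bits).
Byte 2: 0xBC = 10111100 (10xxxxxx ✓), payload 111100.
Byte 3: 0x80 = 10000000 (10xxxxxx ✓), payload 000000.
Concatenate: 0110111100000000 = 0x6F00 (16 bits → U+6F00).

U+6F00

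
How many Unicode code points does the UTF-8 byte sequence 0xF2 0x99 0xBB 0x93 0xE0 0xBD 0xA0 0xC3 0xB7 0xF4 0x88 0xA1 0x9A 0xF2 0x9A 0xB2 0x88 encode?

Byte at offset 0: 0xF2 = 11110010 → 4-byte char (#1). Advance 4.
Byte at offset 4: 0xE0 = 11100000 → 3-byte char (#2). Advance 3.
Byte at offset 7: 0xC3 = 11000011 → 2-byte char (#3). Advance 2.
Byte at offset 9: 0xF4 = 11110100 → 4-byte char (#4). Advance 4.
Byte at offset 13: 0xF2 = 11110010 → 4-byte char (#5). Advance 4.
Reached end at offset 17 after 5 code points.

5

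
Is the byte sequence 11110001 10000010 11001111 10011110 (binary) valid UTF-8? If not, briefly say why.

Leading byte 0xF1 = 11110001 → 4-byte form.
Byte 3 is 0xCF = 11001111, which is not 10xxxxxx — expected a continuation byte.

invalid (non-continuation byte where continuation expected)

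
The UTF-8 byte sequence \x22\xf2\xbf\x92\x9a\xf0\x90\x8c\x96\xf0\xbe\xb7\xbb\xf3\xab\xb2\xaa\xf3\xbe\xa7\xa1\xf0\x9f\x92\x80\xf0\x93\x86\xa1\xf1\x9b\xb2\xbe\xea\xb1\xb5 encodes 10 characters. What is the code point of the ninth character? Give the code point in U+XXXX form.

U+5BCBE

Offset 0: leading byte 0x22 = 00100010 → 1-byte char #1 = 22.
Offset 1: leading byte 0xF2 = 11110010 → 4-byte char #2 = F2 BF 92 9A.
Offset 5: leading byte 0xF0 = 11110000 → 4-byte char #3 = F0 90 8C 96.
Offset 9: leading byte 0xF0 = 11110000 → 4-byte char #4 = F0 BE B7 BB.
Offset 13: leading byte 0xF3 = 11110011 → 4-byte char #5 = F3 AB B2 AA.
Offset 17: leading byte 0xF3 = 11110011 → 4-byte char #6 = F3 BE A7 A1.
Offset 21: leading byte 0xF0 = 11110000 → 4-byte char #7 = F0 9F 92 80.
Offset 25: leading byte 0xF0 = 11110000 → 4-byte char #8 = F0 93 86 A1.
Offset 29: leading byte 0xF1 = 11110001 → 4-byte char #9 = F1 9B B2 BE.
Leading byte 0xF1 = 11110001 matches 11110xxx → 4-byte sequence.
Byte 1: 0xF1 = 11110001, payload 001 (3 bits).
Byte 2: 0x9B = 10011011 (10xxxxxx ✓), payload 011011.
Byte 3: 0xB2 = 10110010 (10xxxxxx ✓), payload 110010.
Byte 4: 0xBE = 10111110 (10xxxxxx ✓), payload 111110.
Concatenate: 001011011110010111110 = 0x5BCBE (21 bits → U+5BCBE).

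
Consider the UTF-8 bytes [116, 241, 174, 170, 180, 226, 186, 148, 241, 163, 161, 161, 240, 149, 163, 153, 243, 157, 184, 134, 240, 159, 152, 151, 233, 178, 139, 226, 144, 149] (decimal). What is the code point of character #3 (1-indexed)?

Offset 0: leading byte 0x74 = 01110100 → 1-byte char #1 = 74.
Offset 1: leading byte 0xF1 = 11110001 → 4-byte char #2 = F1 AE AA B4.
Offset 5: leading byte 0xE2 = 11100010 → 3-byte char #3 = E2 BA 94.
Leading byte 0xE2 = 11100010 matches 1110xxxx → 3-byte sequence.
Byte 1: 0xE2 = 11100010, payload 0010 (4 bits).
Byte 2: 0xBA = 10111010 (10xxxxxx ✓), payload 111010.
Byte 3: 0x94 = 10010100 (10xxxxxx ✓), payload 010100.
Concatenate: 0010111010010100 = 0x2E94 (16 bits → U+2E94).

U+2E94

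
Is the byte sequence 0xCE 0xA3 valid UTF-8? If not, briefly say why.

Leading byte 0xCE = 11001110 → 2-byte form.
Continuation bytes 0xA3=10100011 all match 10xxxxxx.
Decoded value 0x3A3 is ≥ 0x80 (shortest form) and not a surrogate.

valid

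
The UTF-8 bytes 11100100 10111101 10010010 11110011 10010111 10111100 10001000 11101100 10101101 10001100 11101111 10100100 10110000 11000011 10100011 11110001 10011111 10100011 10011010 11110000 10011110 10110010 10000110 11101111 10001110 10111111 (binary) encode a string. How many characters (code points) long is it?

Byte at offset 0: 0xE4 = 11100100 → 3-byte char (#1). Advance 3.
Byte at offset 3: 0xF3 = 11110011 → 4-byte char (#2). Advance 4.
Byte at offset 7: 0xEC = 11101100 → 3-byte char (#3). Advance 3.
Byte at offset 10: 0xEF = 11101111 → 3-byte char (#4). Advance 3.
Byte at offset 13: 0xC3 = 11000011 → 2-byte char (#5). Advance 2.
Byte at offset 15: 0xF1 = 11110001 → 4-byte char (#6). Advance 4.
Byte at offset 19: 0xF0 = 11110000 → 4-byte char (#7). Advance 4.
Byte at offset 23: 0xEF = 11101111 → 3-byte char (#8). Advance 3.
Reached end at offset 26 after 8 code points.

8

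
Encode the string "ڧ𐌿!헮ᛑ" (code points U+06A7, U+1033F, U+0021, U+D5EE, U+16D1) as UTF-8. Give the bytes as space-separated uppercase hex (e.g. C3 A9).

U+06A7: 2-byte form → DA A7.
U+1033F: 4-byte form → F0 90 8C BF.
U+0021: 1-byte form → 21.
U+D5EE: 3-byte form → ED 97 AE.
U+16D1: 3-byte form → E1 9B 91.
Concatenated (13 bytes): DA A7 F0 90 8C BF 21 ED 97 AE E1 9B 91.

DA A7 F0 90 8C BF 21 ED 97 AE E1 9B 91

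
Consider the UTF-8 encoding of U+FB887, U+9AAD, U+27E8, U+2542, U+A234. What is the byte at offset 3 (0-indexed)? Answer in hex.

0x87

U+FB887 → 4-byte form F3 BB A2 87 at offsets 0–3.
Offset 3 falls in char 1's range; it's byte 4 of F3 BB A2 87 = 0x87.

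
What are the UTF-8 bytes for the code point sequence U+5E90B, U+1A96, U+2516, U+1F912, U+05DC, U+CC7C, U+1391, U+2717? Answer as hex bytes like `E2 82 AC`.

U+5E90B: 4-byte form → F1 9E A4 8B.
U+1A96: 3-byte form → E1 AA 96.
U+2516: 3-byte form → E2 94 96.
U+1F912: 4-byte form → F0 9F A4 92.
U+05DC: 2-byte form → D7 9C.
U+CC7C: 3-byte form → EC B1 BC.
U+1391: 3-byte form → E1 8E 91.
U+2717: 3-byte form → E2 9C 97.
Concatenated (25 bytes): F1 9E A4 8B E1 AA 96 E2 94 96 F0 9F A4 92 D7 9C EC B1 BC E1 8E 91 E2 9C 97.

F1 9E A4 8B E1 AA 96 E2 94 96 F0 9F A4 92 D7 9C EC B1 BC E1 8E 91 E2 9C 97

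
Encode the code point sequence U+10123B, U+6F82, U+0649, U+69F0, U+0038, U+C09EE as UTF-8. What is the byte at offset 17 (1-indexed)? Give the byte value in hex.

1-indexed offset 17 is 0-indexed offset 16.
U+10123B → 4-byte form F4 81 88 BB at offsets 0–3.
U+6F82 → 3-byte form E6 BE 82 at offsets 4–6.
U+0649 → 2-byte form D9 89 at offsets 7–8.
U+69F0 → 3-byte form E6 A7 B0 at offsets 9–11.
U+0038 → 1-byte form 38 at offsets 12–12.
U+C09EE → 4-byte form F3 80 A7 AE at offsets 13–16.
Offset 16 falls in char 6's range; it's byte 4 of F3 80 A7 AE = 0xAE.

0xAE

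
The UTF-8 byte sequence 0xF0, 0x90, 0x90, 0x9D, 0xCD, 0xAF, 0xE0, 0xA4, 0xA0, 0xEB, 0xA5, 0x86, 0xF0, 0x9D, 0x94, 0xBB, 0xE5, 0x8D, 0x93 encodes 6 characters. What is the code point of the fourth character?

U+B946

Offset 0: leading byte 0xF0 = 11110000 → 4-byte char #1 = F0 90 90 9D.
Offset 4: leading byte 0xCD = 11001101 → 2-byte char #2 = CD AF.
Offset 6: leading byte 0xE0 = 11100000 → 3-byte char #3 = E0 A4 A0.
Offset 9: leading byte 0xEB = 11101011 → 3-byte char #4 = EB A5 86.
Leading byte 0xEB = 11101011 matches 1110xxxx → 3-byte sequence.
Byte 1: 0xEB = 11101011, payload 1011 (4 bits).
Byte 2: 0xA5 = 10100101 (10xxxxxx ✓), payload 100101.
Byte 3: 0x86 = 10000110 (10xxxxxx ✓), payload 000110.
Concatenate: 1011100101000110 = 0xB946 (16 bits → U+B946).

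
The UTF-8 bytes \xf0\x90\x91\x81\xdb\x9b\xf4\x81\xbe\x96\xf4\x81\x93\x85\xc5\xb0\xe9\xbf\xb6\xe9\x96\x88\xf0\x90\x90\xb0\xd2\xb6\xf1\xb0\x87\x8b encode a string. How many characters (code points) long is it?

10

Byte at offset 0: 0xF0 = 11110000 → 4-byte char (#1). Advance 4.
Byte at offset 4: 0xDB = 11011011 → 2-byte char (#2). Advance 2.
Byte at offset 6: 0xF4 = 11110100 → 4-byte char (#3). Advance 4.
Byte at offset 10: 0xF4 = 11110100 → 4-byte char (#4). Advance 4.
Byte at offset 14: 0xC5 = 11000101 → 2-byte char (#5). Advance 2.
Byte at offset 16: 0xE9 = 11101001 → 3-byte char (#6). Advance 3.
Byte at offset 19: 0xE9 = 11101001 → 3-byte char (#7). Advance 3.
Byte at offset 22: 0xF0 = 11110000 → 4-byte char (#8). Advance 4.
Byte at offset 26: 0xD2 = 11010010 → 2-byte char (#9). Advance 2.
Byte at offset 28: 0xF1 = 11110001 → 4-byte char (#10). Advance 4.
Reached end at offset 32 after 10 code points.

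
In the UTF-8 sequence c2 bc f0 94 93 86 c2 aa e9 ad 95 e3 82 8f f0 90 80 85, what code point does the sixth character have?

Offset 0: leading byte 0xC2 = 11000010 → 2-byte char #1 = C2 BC.
Offset 2: leading byte 0xF0 = 11110000 → 4-byte char #2 = F0 94 93 86.
Offset 6: leading byte 0xC2 = 11000010 → 2-byte char #3 = C2 AA.
Offset 8: leading byte 0xE9 = 11101001 → 3-byte char #4 = E9 AD 95.
Offset 11: leading byte 0xE3 = 11100011 → 3-byte char #5 = E3 82 8F.
Offset 14: leading byte 0xF0 = 11110000 → 4-byte char #6 = F0 90 80 85.
Leading byte 0xF0 = 11110000 matches 11110xxx → 4-byte sequence.
Byte 1: 0xF0 = 11110000, payload 000 (3 bits).
Byte 2: 0x90 = 10010000 (10xxxxxx ✓), payload 010000.
Byte 3: 0x80 = 10000000 (10xxxxxx ✓), payload 000000.
Byte 4: 0x85 = 10000101 (10xxxxxx ✓), payload 000101.
Concatenate: 000010000000000000101 = 0x10005 (21 bits → U+10005).

U+10005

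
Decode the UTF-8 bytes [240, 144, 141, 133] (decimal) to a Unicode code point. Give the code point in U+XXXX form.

U+10345

Leading byte 0xF0 = 11110000 matches 11110xxx → 4-byte sequence.
Byte 1: 0xF0 = 11110000, payload 000 (3 bits).
Byte 2: 0x90 = 10010000 (10xxxxxx ✓), payload 010000.
Byte 3: 0x8D = 10001101 (10xxxxxx ✓), payload 001101.
Byte 4: 0x85 = 10000101 (10xxxxxx ✓), payload 000101.
Concatenate: 000010000001101000101 = 0x10345 (21 bits → U+10345).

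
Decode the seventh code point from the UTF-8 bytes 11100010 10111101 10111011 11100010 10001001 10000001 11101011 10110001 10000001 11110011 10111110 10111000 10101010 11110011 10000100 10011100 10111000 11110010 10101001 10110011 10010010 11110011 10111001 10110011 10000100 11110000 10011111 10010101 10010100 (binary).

U+F9CC4

Offset 0: leading byte 0xE2 = 11100010 → 3-byte char #1 = E2 BD BB.
Offset 3: leading byte 0xE2 = 11100010 → 3-byte char #2 = E2 89 81.
Offset 6: leading byte 0xEB = 11101011 → 3-byte char #3 = EB B1 81.
Offset 9: leading byte 0xF3 = 11110011 → 4-byte char #4 = F3 BE B8 AA.
Offset 13: leading byte 0xF3 = 11110011 → 4-byte char #5 = F3 84 9C B8.
Offset 17: leading byte 0xF2 = 11110010 → 4-byte char #6 = F2 A9 B3 92.
Offset 21: leading byte 0xF3 = 11110011 → 4-byte char #7 = F3 B9 B3 84.
Leading byte 0xF3 = 11110011 matches 11110xxx → 4-byte sequence.
Byte 1: 0xF3 = 11110011, payload 011 (3 bits).
Byte 2: 0xB9 = 10111001 (10xxxxxx ✓), payload 111001.
Byte 3: 0xB3 = 10110011 (10xxxxxx ✓), payload 110011.
Byte 4: 0x84 = 10000100 (10xxxxxx ✓), payload 000100.
Concatenate: 011111001110011000100 = 0xF9CC4 (21 bits → U+F9CC4).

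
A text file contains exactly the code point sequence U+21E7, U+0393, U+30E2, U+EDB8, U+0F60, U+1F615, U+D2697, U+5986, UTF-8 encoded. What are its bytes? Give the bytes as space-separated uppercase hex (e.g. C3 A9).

E2 87 A7 CE 93 E3 83 A2 EE B6 B8 E0 BD A0 F0 9F 98 95 F3 92 9A 97 E5 A6 86

U+21E7: 3-byte form → E2 87 A7.
U+0393: 2-byte form → CE 93.
U+30E2: 3-byte form → E3 83 A2.
U+EDB8: 3-byte form → EE B6 B8.
U+0F60: 3-byte form → E0 BD A0.
U+1F615: 4-byte form → F0 9F 98 95.
U+D2697: 4-byte form → F3 92 9A 97.
U+5986: 3-byte form → E5 A6 86.
Concatenated (25 bytes): E2 87 A7 CE 93 E3 83 A2 EE B6 B8 E0 BD A0 F0 9F 98 95 F3 92 9A 97 E5 A6 86.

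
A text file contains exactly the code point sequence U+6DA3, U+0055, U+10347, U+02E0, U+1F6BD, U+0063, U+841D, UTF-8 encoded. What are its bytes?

U+6DA3: 3-byte form → E6 B6 A3.
U+0055: 1-byte form → 55.
U+10347: 4-byte form → F0 90 8D 87.
U+02E0: 2-byte form → CB A0.
U+1F6BD: 4-byte form → F0 9F 9A BD.
U+0063: 1-byte form → 63.
U+841D: 3-byte form → E8 90 9D.
Concatenated (18 bytes): E6 B6 A3 55 F0 90 8D 87 CB A0 F0 9F 9A BD 63 E8 90 9D.

E6 B6 A3 55 F0 90 8D 87 CB A0 F0 9F 9A BD 63 E8 90 9D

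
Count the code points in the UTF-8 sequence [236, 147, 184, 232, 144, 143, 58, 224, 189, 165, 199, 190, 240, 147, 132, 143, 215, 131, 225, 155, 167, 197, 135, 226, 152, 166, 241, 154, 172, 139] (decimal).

11

Byte at offset 0: 0xEC = 11101100 → 3-byte char (#1). Advance 3.
Byte at offset 3: 0xE8 = 11101000 → 3-byte char (#2). Advance 3.
Byte at offset 6: 0x3A = 00111010 → 1-byte char (#3). Advance 1.
Byte at offset 7: 0xE0 = 11100000 → 3-byte char (#4). Advance 3.
Byte at offset 10: 0xC7 = 11000111 → 2-byte char (#5). Advance 2.
Byte at offset 12: 0xF0 = 11110000 → 4-byte char (#6). Advance 4.
Byte at offset 16: 0xD7 = 11010111 → 2-byte char (#7). Advance 2.
Byte at offset 18: 0xE1 = 11100001 → 3-byte char (#8). Advance 3.
Byte at offset 21: 0xC5 = 11000101 → 2-byte char (#9). Advance 2.
Byte at offset 23: 0xE2 = 11100010 → 3-byte char (#10). Advance 3.
Byte at offset 26: 0xF1 = 11110001 → 4-byte char (#11). Advance 4.
Reached end at offset 30 after 11 code points.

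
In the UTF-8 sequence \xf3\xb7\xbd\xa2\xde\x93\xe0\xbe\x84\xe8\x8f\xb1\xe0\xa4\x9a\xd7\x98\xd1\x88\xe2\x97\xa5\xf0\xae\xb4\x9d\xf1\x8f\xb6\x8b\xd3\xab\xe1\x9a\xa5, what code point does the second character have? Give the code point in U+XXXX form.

Offset 0: leading byte 0xF3 = 11110011 → 4-byte char #1 = F3 B7 BD A2.
Offset 4: leading byte 0xDE = 11011110 → 2-byte char #2 = DE 93.
Leading byte 0xDE = 11011110 matches 110xxxxx → 2-byte sequence.
Byte 1: 0xDE = 11011110, payload 11110 (5 bits).
Byte 2: 0x93 = 10010011 (10xxxxxx ✓), payload 010011.
Concatenate: 11110010011 = 0x793 (11 bits → U+0793).

U+0793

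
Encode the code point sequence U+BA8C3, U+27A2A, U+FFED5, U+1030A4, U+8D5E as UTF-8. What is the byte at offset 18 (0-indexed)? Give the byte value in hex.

U+BA8C3 → 4-byte form F2 BA A3 83 at offsets 0–3.
U+27A2A → 4-byte form F0 A7 A8 AA at offsets 4–7.
U+FFED5 → 4-byte form F3 BF BB 95 at offsets 8–11.
U+1030A4 → 4-byte form F4 83 82 A4 at offsets 12–15.
U+8D5E → 3-byte form E8 B5 9E at offsets 16–18.
Offset 18 falls in char 5's range; it's byte 3 of E8 B5 9E = 0x9E.

0x9E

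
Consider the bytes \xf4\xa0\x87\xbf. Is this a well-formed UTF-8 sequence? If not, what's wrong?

Leading byte 0xF4 = 11110100 → 4-byte form.
Payload = 0x1201FF, which exceeds U+10FFFF, the maximum Unicode code point. (Leading bytes F5–FF, or F4 followed by ≥ 0x90, are invalid.)

invalid (encodes a value above U+10FFFF)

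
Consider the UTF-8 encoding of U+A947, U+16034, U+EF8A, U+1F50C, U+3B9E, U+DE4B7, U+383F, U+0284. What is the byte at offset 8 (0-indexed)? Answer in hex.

U+A947 → 3-byte form EA A5 87 at offsets 0–2.
U+16034 → 4-byte form F0 96 80 B4 at offsets 3–6.
U+EF8A → 3-byte form EE BE 8A at offsets 7–9.
Offset 8 falls in char 3's range; it's byte 2 of EE BE 8A = 0xBE.

0xBE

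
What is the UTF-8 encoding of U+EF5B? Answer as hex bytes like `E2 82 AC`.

U+EF5B = 0xEF5B = 61275 decimal. In range U+0800–U+FFFF → 3-byte form: 1110xxxx 10xxxxxx 10xxxxxx.
Binary (16 bits): 1110111101011011.
Split 4+6+6: 1110 | 111101 | 011011.
Byte 1: 11101110 = 0xEE.
Byte 2: 10111101 = 0xBD.
Byte 3: 10011011 = 0x9B.

EE BD 9B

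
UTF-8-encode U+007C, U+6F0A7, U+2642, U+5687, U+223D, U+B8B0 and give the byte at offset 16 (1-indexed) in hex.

1-indexed offset 16 is 0-indexed offset 15.
U+007C → 1-byte form 7C at offsets 0–0.
U+6F0A7 → 4-byte form F1 AF 82 A7 at offsets 1–4.
U+2642 → 3-byte form E2 99 82 at offsets 5–7.
U+5687 → 3-byte form E5 9A 87 at offsets 8–10.
U+223D → 3-byte form E2 88 BD at offsets 11–13.
U+B8B0 → 3-byte form EB A2 B0 at offsets 14–16.
Offset 15 falls in char 6's range; it's byte 2 of EB A2 B0 = 0xA2.

0xA2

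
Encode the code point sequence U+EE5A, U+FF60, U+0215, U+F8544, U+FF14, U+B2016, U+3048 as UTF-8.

U+EE5A: 3-byte form → EE B9 9A.
U+FF60: 3-byte form → EF BD A0.
U+0215: 2-byte form → C8 95.
U+F8544: 4-byte form → F3 B8 95 84.
U+FF14: 3-byte form → EF BC 94.
U+B2016: 4-byte form → F2 B2 80 96.
U+3048: 3-byte form → E3 81 88.
Concatenated (22 bytes): EE B9 9A EF BD A0 C8 95 F3 B8 95 84 EF BC 94 F2 B2 80 96 E3 81 88.

EE B9 9A EF BD A0 C8 95 F3 B8 95 84 EF BC 94 F2 B2 80 96 E3 81 88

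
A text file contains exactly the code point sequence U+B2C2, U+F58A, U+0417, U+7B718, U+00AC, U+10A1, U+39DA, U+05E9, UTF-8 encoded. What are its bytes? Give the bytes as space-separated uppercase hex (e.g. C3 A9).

U+B2C2: 3-byte form → EB 8B 82.
U+F58A: 3-byte form → EF 96 8A.
U+0417: 2-byte form → D0 97.
U+7B718: 4-byte form → F1 BB 9C 98.
U+00AC: 2-byte form → C2 AC.
U+10A1: 3-byte form → E1 82 A1.
U+39DA: 3-byte form → E3 A7 9A.
U+05E9: 2-byte form → D7 A9.
Concatenated (22 bytes): EB 8B 82 EF 96 8A D0 97 F1 BB 9C 98 C2 AC E1 82 A1 E3 A7 9A D7 A9.

EB 8B 82 EF 96 8A D0 97 F1 BB 9C 98 C2 AC E1 82 A1 E3 A7 9A D7 A9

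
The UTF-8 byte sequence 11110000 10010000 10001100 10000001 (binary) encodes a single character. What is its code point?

Leading byte 0xF0 = 11110000 matches 11110xxx → 4-byte sequence.
Byte 1: 0xF0 = 11110000, payload 000 (3 bits).
Byte 2: 0x90 = 10010000 (10xxxxxx ✓), payload 010000.
Byte 3: 0x8C = 10001100 (10xxxxxx ✓), payload 001100.
Byte 4: 0x81 = 10000001 (10xxxxxx ✓), payload 000001.
Concatenate: 000010000001100000001 = 0x10301 (21 bits → U+10301).

U+10301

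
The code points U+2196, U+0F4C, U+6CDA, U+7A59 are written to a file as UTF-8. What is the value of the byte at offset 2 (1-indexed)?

0x86

1-indexed offset 2 is 0-indexed offset 1.
U+2196 → 3-byte form E2 86 96 at offsets 0–2.
Offset 1 falls in char 1's range; it's byte 2 of E2 86 96 = 0x86.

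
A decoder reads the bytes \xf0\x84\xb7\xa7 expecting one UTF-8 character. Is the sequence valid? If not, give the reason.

invalid (overlong encoding)

Leading byte 0xF0 = 11110000 → 4-byte form.
Continuation bytes all match 10xxxxxx. Payload decodes to 0x4DE7.
But 0x4DE7 < 0x10000, the minimum for a 4-byte sequence — this is an overlong encoding.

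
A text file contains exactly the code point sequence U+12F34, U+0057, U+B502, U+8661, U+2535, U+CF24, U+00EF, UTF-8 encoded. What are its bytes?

U+12F34: 4-byte form → F0 92 BC B4.
U+0057: 1-byte form → 57.
U+B502: 3-byte form → EB 94 82.
U+8661: 3-byte form → E8 99 A1.
U+2535: 3-byte form → E2 94 B5.
U+CF24: 3-byte form → EC BC A4.
U+00EF: 2-byte form → C3 AF.
Concatenated (19 bytes): F0 92 BC B4 57 EB 94 82 E8 99 A1 E2 94 B5 EC BC A4 C3 AF.

F0 92 BC B4 57 EB 94 82 E8 99 A1 E2 94 B5 EC BC A4 C3 AF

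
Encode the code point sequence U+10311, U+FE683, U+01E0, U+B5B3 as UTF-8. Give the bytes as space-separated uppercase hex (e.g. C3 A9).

U+10311: 4-byte form → F0 90 8C 91.
U+FE683: 4-byte form → F3 BE 9A 83.
U+01E0: 2-byte form → C7 A0.
U+B5B3: 3-byte form → EB 96 B3.
Concatenated (13 bytes): F0 90 8C 91 F3 BE 9A 83 C7 A0 EB 96 B3.

F0 90 8C 91 F3 BE 9A 83 C7 A0 EB 96 B3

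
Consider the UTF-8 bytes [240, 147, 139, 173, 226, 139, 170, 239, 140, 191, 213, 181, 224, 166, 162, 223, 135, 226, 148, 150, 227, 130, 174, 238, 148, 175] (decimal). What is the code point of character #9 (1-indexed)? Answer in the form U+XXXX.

Offset 0: leading byte 0xF0 = 11110000 → 4-byte char #1 = F0 93 8B AD.
Offset 4: leading byte 0xE2 = 11100010 → 3-byte char #2 = E2 8B AA.
Offset 7: leading byte 0xEF = 11101111 → 3-byte char #3 = EF 8C BF.
Offset 10: leading byte 0xD5 = 11010101 → 2-byte char #4 = D5 B5.
Offset 12: leading byte 0xE0 = 11100000 → 3-byte char #5 = E0 A6 A2.
Offset 15: leading byte 0xDF = 11011111 → 2-byte char #6 = DF 87.
Offset 17: leading byte 0xE2 = 11100010 → 3-byte char #7 = E2 94 96.
Offset 20: leading byte 0xE3 = 11100011 → 3-byte char #8 = E3 82 AE.
Offset 23: leading byte 0xEE = 11101110 → 3-byte char #9 = EE 94 AF.
Leading byte 0xEE = 11101110 matches 1110xxxx → 3-byte sequence.
Byte 1: 0xEE = 11101110, payload 1110 (4 bits).
Byte 2: 0x94 = 10010100 (10xxxxxx ✓), payload 010100.
Byte 3: 0xAF = 10101111 (10xxxxxx ✓), payload 101111.
Concatenate: 1110010100101111 = 0xE52F (16 bits → U+E52F).

U+E52F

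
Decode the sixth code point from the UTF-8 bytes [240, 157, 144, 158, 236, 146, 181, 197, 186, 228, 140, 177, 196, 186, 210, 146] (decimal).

U+0492

Offset 0: leading byte 0xF0 = 11110000 → 4-byte char #1 = F0 9D 90 9E.
Offset 4: leading byte 0xEC = 11101100 → 3-byte char #2 = EC 92 B5.
Offset 7: leading byte 0xC5 = 11000101 → 2-byte char #3 = C5 BA.
Offset 9: leading byte 0xE4 = 11100100 → 3-byte char #4 = E4 8C B1.
Offset 12: leading byte 0xC4 = 11000100 → 2-byte char #5 = C4 BA.
Offset 14: leading byte 0xD2 = 11010010 → 2-byte char #6 = D2 92.
Leading byte 0xD2 = 11010010 matches 110xxxxx → 2-byte sequence.
Byte 1: 0xD2 = 11010010, payload 10010 (5 bits).
Byte 2: 0x92 = 10010010 (10xxxxxx ✓), payload 010010.
Concatenate: 10010010010 = 0x492 (11 bits → U+0492).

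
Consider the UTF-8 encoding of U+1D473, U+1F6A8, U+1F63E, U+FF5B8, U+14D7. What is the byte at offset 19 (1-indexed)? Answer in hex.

0x97

1-indexed offset 19 is 0-indexed offset 18.
U+1D473 → 4-byte form F0 9D 91 B3 at offsets 0–3.
U+1F6A8 → 4-byte form F0 9F 9A A8 at offsets 4–7.
U+1F63E → 4-byte form F0 9F 98 BE at offsets 8–11.
U+FF5B8 → 4-byte form F3 BF 96 B8 at offsets 12–15.
U+14D7 → 3-byte form E1 93 97 at offsets 16–18.
Offset 18 falls in char 5's range; it's byte 3 of E1 93 97 = 0x97.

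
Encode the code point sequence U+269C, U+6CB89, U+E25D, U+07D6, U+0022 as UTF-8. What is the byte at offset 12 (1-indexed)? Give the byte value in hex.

0x96

1-indexed offset 12 is 0-indexed offset 11.
U+269C → 3-byte form E2 9A 9C at offsets 0–2.
U+6CB89 → 4-byte form F1 AC AE 89 at offsets 3–6.
U+E25D → 3-byte form EE 89 9D at offsets 7–9.
U+07D6 → 2-byte form DF 96 at offsets 10–11.
Offset 11 falls in char 4's range; it's byte 2 of DF 96 = 0x96.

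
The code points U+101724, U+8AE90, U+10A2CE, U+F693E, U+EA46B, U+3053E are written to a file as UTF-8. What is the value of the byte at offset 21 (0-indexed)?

0xB0

U+101724 → 4-byte form F4 81 9C A4 at offsets 0–3.
U+8AE90 → 4-byte form F2 8A BA 90 at offsets 4–7.
U+10A2CE → 4-byte form F4 8A 8B 8E at offsets 8–11.
U+F693E → 4-byte form F3 B6 A4 BE at offsets 12–15.
U+EA46B → 4-byte form F3 AA 91 AB at offsets 16–19.
U+3053E → 4-byte form F0 B0 94 BE at offsets 20–23.
Offset 21 falls in char 6's range; it's byte 2 of F0 B0 94 BE = 0xB0.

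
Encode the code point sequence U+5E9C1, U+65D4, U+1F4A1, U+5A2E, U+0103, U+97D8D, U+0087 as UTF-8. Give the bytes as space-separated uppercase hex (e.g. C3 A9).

U+5E9C1: 4-byte form → F1 9E A7 81.
U+65D4: 3-byte form → E6 97 94.
U+1F4A1: 4-byte form → F0 9F 92 A1.
U+5A2E: 3-byte form → E5 A8 AE.
U+0103: 2-byte form → C4 83.
U+97D8D: 4-byte form → F2 97 B6 8D.
U+0087: 2-byte form → C2 87.
Concatenated (22 bytes): F1 9E A7 81 E6 97 94 F0 9F 92 A1 E5 A8 AE C4 83 F2 97 B6 8D C2 87.

F1 9E A7 81 E6 97 94 F0 9F 92 A1 E5 A8 AE C4 83 F2 97 B6 8D C2 87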